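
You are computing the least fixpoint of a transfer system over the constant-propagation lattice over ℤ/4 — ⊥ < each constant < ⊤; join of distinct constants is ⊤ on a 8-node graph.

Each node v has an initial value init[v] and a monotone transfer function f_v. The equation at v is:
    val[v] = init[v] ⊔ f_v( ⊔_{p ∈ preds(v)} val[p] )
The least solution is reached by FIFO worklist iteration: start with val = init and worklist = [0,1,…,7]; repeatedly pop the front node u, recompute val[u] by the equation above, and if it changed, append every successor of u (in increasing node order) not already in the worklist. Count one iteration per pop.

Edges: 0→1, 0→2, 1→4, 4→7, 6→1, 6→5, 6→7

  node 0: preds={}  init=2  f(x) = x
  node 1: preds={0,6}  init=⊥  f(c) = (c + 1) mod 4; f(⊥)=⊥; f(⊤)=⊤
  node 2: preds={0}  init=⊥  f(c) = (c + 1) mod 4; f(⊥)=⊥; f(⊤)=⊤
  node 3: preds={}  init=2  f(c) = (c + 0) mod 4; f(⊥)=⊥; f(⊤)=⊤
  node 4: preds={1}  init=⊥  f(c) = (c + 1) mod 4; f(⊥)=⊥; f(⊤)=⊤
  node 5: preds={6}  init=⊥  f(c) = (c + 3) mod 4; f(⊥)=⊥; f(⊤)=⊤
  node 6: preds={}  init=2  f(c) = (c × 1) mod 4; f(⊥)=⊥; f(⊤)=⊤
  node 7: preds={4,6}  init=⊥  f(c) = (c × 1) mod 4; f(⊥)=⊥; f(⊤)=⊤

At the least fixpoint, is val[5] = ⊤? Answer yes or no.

Worklist (8 pops):
  #1 pop 0: in=⊥ → 2 (no change)
  #2 pop 1: in=2 → 3 (was ⊥); enqueue []
  #3 pop 2: in=2 → 3 (was ⊥); enqueue []
  #4 pop 3: in=⊥ → 2 (no change)
  #5 pop 4: in=3 → 0 (was ⊥); enqueue []
  #6 pop 5: in=2 → 1 (was ⊥); enqueue []
  #7 pop 6: in=⊥ → 2 (no change)
  #8 pop 7: in=⊤ → ⊤ (was ⊥); enqueue []

Fixpoint:
  val[0] = 2
  val[1] = 3
  val[2] = 3
  val[3] = 2
  val[4] = 0
  val[5] = 1
  val[6] = 2
  val[7] = ⊤

no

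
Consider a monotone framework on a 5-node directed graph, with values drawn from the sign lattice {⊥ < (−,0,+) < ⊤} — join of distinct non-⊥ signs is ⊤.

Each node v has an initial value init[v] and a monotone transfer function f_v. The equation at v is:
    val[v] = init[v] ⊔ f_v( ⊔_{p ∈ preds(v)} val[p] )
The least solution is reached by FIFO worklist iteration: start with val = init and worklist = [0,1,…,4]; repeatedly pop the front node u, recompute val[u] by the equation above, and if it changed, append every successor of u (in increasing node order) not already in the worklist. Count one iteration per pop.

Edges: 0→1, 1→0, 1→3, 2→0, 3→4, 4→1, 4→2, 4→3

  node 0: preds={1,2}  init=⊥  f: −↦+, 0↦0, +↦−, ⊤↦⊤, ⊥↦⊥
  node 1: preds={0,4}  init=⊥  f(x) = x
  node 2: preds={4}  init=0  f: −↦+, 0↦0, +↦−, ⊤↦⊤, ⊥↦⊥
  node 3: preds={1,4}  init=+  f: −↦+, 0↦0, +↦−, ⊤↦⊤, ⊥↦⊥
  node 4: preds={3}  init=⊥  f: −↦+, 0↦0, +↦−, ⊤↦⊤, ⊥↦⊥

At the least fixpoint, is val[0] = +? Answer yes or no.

no

Worklist (11 pops):
  #1 pop 0: in=0 → 0 (was ⊥); enqueue []
  #2 pop 1: in=0 → 0 (was ⊥); enqueue [0]
  #3 pop 2: in=⊥ → 0 (no change)
  #4 pop 3: in=0 → ⊤ (was +); enqueue []
  #5 pop 4: in=⊤ → ⊤ (was ⊥); enqueue [1,2,3]
  #6 pop 0: in=0 → 0 (no change)
  #7 pop 1: in=⊤ → ⊤ (was 0); enqueue [0]
  #8 pop 2: in=⊤ → ⊤ (was 0); enqueue []
  #9 pop 3: in=⊤ → ⊤ (no change)
  #10 pop 0: in=⊤ → ⊤ (was 0); enqueue [1]
  #11 pop 1: in=⊤ → ⊤ (no change)

Fixpoint:
  val[0] = ⊤
  val[1] = ⊤
  val[2] = ⊤
  val[3] = ⊤
  val[4] = ⊤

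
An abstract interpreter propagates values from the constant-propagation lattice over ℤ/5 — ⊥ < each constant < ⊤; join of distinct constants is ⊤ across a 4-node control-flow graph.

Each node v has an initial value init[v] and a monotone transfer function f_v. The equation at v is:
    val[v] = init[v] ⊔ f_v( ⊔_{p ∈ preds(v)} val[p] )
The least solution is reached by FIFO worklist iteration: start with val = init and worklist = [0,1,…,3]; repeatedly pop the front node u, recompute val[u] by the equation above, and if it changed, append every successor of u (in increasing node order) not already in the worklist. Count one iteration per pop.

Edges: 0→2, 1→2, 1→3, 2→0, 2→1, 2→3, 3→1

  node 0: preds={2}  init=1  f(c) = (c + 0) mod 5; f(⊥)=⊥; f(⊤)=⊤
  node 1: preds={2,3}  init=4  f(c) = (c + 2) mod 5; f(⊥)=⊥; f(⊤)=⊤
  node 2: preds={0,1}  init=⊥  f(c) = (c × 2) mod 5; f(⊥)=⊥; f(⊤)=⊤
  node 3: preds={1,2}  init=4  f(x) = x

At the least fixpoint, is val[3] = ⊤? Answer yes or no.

Iteration log — 7 steps:
  step 1. node 0  ⊔preds=⊥  new=1  stable
  step 2. node 1  ⊔preds=4  new=⊤  old=4  +wl: 
  step 3. node 2  ⊔preds=⊤  new=⊤  old=⊥  +wl: 0,1
  step 4. node 3  ⊔preds=⊤  new=⊤  old=4  +wl: 
  step 5. node 0  ⊔preds=⊤  new=⊤  old=1  +wl: 2
  step 6. node 1  ⊔preds=⊤  new=⊤  stable
  step 7. node 2  ⊔preds=⊤  new=⊤  stable

Least fixpoint reached:
  node 0: ⊤
  node 1: ⊤
  node 2: ⊤
  node 3: ⊤

yes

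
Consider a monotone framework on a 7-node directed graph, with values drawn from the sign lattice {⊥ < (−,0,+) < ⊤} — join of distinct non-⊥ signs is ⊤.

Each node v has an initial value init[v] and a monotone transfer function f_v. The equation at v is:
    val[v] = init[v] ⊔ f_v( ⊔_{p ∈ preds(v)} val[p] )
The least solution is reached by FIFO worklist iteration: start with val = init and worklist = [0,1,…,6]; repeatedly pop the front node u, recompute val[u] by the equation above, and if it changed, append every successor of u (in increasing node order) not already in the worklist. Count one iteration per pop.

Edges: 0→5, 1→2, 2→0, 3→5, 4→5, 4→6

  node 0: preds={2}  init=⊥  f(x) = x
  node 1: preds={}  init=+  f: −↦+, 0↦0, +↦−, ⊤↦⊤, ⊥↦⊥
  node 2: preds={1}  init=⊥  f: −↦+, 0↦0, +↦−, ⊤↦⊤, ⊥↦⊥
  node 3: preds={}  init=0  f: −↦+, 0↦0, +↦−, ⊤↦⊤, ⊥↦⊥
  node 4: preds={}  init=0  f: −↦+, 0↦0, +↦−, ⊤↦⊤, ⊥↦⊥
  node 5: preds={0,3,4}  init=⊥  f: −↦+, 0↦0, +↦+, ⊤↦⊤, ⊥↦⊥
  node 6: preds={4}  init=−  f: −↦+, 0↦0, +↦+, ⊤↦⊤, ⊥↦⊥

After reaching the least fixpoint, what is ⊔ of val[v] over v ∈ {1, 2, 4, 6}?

⊤

Worklist (9 pops):
  #1 pop 0: in=⊥ → ⊥ (no change)
  #2 pop 1: in=⊥ → + (no change)
  #3 pop 2: in=+ → − (was ⊥); enqueue [0]
  #4 pop 3: in=⊥ → 0 (no change)
  #5 pop 4: in=⊥ → 0 (no change)
  #6 pop 5: in=0 → 0 (was ⊥); enqueue []
  #7 pop 6: in=0 → ⊤ (was −); enqueue []
  #8 pop 0: in=− → − (was ⊥); enqueue [5]
  #9 pop 5: in=⊤ → ⊤ (was 0); enqueue []

Fixpoint:
  val[0] = −
  val[1] = +
  val[2] = −
  val[3] = 0
  val[4] = 0
  val[5] = ⊤
  val[6] = ⊤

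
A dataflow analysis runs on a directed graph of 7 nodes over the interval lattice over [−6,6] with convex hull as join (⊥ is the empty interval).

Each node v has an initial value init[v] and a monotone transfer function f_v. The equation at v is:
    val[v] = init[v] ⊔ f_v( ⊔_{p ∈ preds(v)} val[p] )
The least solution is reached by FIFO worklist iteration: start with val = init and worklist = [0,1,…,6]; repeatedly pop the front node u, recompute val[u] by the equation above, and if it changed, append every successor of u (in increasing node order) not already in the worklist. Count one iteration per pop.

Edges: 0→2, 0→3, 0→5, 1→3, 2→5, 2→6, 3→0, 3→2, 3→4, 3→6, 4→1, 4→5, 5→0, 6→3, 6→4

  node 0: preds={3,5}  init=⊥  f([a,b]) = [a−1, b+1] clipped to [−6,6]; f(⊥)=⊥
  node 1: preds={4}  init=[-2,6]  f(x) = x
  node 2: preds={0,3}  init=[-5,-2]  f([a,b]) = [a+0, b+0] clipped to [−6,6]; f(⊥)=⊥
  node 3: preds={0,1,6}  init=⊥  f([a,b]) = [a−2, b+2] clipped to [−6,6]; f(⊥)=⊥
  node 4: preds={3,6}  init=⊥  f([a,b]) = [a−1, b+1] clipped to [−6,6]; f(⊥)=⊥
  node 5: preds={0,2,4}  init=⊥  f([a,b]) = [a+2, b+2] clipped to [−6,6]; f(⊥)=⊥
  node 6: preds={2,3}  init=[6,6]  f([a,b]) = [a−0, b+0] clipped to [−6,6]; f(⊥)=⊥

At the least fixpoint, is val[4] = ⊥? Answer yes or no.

no

Worklist (21 pops):
  #1 pop 0: in=⊥ → ⊥ (no change)
  #2 pop 1: in=⊥ → [-2,6] (no change)
  #3 pop 2: in=⊥ → [-5,-2] (no change)
  #4 pop 3: in=[-2,6] → [-4,6] (was ⊥); enqueue [0,2]
  #5 pop 4: in=[-4,6] → [-5,6] (was ⊥); enqueue [1]
  #6 pop 5: in=[-5,6] → [-3,6] (was ⊥); enqueue []
  #7 pop 6: in=[-5,6] → [-5,6] (was [6,6]); enqueue [3,4]
  #8 pop 0: in=[-4,6] → [-5,6] (was ⊥); enqueue [5]
  #9 pop 2: in=[-5,6] → [-5,6] (was [-5,-2]); enqueue [6]
  #10 pop 1: in=[-5,6] → [-5,6] (was [-2,6]); enqueue []
  #11 pop 3: in=[-5,6] → [-6,6] (was [-4,6]); enqueue [0,2]
  #12 pop 4: in=[-6,6] → [-6,6] (was [-5,6]); enqueue [1]
  #13 pop 5: in=[-6,6] → [-4,6] (was [-3,6]); enqueue []
  #14 pop 6: in=[-6,6] → [-6,6] (was [-5,6]); enqueue [3,4]
  #15 pop 0: in=[-6,6] → [-6,6] (was [-5,6]); enqueue [5]
  #16 pop 2: in=[-6,6] → [-6,6] (was [-5,6]); enqueue [6]
  #17 pop 1: in=[-6,6] → [-6,6] (was [-5,6]); enqueue []
  #18 pop 3: in=[-6,6] → [-6,6] (no change)
  #19 pop 4: in=[-6,6] → [-6,6] (no change)
  #20 pop 5: in=[-6,6] → [-4,6] (no change)
  #21 pop 6: in=[-6,6] → [-6,6] (no change)

Fixpoint:
  val[0] = [-6,6]
  val[1] = [-6,6]
  val[2] = [-6,6]
  val[3] = [-6,6]
  val[4] = [-6,6]
  val[5] = [-4,6]
  val[6] = [-6,6]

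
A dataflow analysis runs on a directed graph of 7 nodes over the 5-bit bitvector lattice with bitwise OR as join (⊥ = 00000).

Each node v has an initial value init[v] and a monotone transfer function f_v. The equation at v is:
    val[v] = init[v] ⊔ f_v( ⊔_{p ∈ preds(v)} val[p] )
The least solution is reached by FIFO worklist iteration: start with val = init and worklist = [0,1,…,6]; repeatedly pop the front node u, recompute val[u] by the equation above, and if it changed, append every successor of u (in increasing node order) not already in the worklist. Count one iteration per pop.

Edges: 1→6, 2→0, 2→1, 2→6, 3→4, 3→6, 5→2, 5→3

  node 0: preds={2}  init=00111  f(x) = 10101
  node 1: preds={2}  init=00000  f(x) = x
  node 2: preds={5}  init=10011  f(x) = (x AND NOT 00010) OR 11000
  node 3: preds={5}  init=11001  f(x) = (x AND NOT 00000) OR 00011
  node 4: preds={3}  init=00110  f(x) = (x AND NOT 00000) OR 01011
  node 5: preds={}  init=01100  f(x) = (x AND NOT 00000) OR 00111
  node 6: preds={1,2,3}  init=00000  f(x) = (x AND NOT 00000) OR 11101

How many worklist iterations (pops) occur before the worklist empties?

Worklist (12 pops):
  #1 pop 0: in=10011 → 10111 (was 00111); enqueue []
  #2 pop 1: in=10011 → 10011 (was 00000); enqueue []
  #3 pop 2: in=01100 → 11111 (was 10011); enqueue [0,1]
  #4 pop 3: in=01100 → 11111 (was 11001); enqueue []
  #5 pop 4: in=11111 → 11111 (was 00110); enqueue []
  #6 pop 5: in=00000 → 01111 (was 01100); enqueue [2,3]
  #7 pop 6: in=11111 → 11111 (was 00000); enqueue []
  #8 pop 0: in=11111 → 10111 (no change)
  #9 pop 1: in=11111 → 11111 (was 10011); enqueue [6]
  #10 pop 2: in=01111 → 11111 (no change)
  #11 pop 3: in=01111 → 11111 (no change)
  #12 pop 6: in=11111 → 11111 (no change)

Fixpoint:
  val[0] = 10111
  val[1] = 11111
  val[2] = 11111
  val[3] = 11111
  val[4] = 11111
  val[5] = 01111
  val[6] = 11111

12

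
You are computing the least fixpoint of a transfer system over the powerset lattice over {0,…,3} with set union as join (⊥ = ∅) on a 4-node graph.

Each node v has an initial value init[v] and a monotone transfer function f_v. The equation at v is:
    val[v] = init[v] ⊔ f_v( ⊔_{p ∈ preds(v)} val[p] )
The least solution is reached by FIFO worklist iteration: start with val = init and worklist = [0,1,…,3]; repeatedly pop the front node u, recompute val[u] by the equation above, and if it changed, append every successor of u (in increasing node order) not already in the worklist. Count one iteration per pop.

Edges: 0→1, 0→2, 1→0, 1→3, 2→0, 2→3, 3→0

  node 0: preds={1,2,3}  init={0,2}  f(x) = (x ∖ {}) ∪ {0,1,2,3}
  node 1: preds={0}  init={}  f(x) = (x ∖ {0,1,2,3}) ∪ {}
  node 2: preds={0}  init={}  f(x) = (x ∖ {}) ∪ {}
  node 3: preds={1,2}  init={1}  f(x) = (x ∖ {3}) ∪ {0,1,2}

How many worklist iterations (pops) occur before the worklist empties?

Worklist (5 pops):
  #1 pop 0: in={1} → {0,1,2,3} (was {0,2}); enqueue []
  #2 pop 1: in={0,1,2,3} → {} (no change)
  #3 pop 2: in={0,1,2,3} → {0,1,2,3} (was {}); enqueue [0]
  #4 pop 3: in={0,1,2,3} → {0,1,2} (was {1}); enqueue []
  #5 pop 0: in={0,1,2,3} → {0,1,2,3} (no change)

Fixpoint:
  val[0] = {0,1,2,3}
  val[1] = {}
  val[2] = {0,1,2,3}
  val[3] = {0,1,2}

5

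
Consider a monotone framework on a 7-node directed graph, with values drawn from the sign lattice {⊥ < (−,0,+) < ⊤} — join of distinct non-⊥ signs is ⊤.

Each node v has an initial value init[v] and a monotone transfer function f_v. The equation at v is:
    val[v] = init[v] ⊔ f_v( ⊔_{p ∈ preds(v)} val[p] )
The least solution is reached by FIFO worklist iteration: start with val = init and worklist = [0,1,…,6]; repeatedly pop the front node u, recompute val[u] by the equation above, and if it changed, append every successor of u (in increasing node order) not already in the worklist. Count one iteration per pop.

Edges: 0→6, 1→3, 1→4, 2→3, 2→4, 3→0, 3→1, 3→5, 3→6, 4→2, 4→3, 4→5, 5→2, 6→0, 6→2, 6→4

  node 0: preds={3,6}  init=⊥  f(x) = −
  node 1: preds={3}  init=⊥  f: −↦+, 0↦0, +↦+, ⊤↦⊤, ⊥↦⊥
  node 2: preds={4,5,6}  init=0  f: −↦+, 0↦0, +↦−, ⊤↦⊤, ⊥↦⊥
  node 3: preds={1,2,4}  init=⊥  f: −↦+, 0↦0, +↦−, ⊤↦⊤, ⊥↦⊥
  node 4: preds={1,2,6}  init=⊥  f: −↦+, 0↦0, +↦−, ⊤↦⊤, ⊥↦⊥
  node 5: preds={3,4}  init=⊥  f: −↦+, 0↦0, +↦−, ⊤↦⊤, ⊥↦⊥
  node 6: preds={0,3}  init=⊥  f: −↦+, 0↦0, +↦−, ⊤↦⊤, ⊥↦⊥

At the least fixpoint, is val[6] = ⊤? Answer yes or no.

Iteration log — 19 steps:
  step 1. node 0  ⊔preds=⊥  new=−  old=⊥  +wl: 
  step 2. node 1  ⊔preds=⊥  new=⊥  stable
  step 3. node 2  ⊔preds=⊥  new=0  stable
  step 4. node 3  ⊔preds=0  new=0  old=⊥  +wl: 0,1
  step 5. node 4  ⊔preds=0  new=0  old=⊥  +wl: 2,3
  step 6. node 5  ⊔preds=0  new=0  old=⊥  +wl: 
  step 7. node 6  ⊔preds=⊤  new=⊤  old=⊥  +wl: 4
  step 8. node 0  ⊔preds=⊤  new=−  stable
  step 9. node 1  ⊔preds=0  new=0  old=⊥  +wl: 
  step 10. node 2  ⊔preds=⊤  new=⊤  old=0  +wl: 
  step 11. node 3  ⊔preds=⊤  new=⊤  old=0  +wl: 0,1,5,6
  step 12. node 4  ⊔preds=⊤  new=⊤  old=0  +wl: 2,3
  step 13. node 0  ⊔preds=⊤  new=−  stable
  step 14. node 1  ⊔preds=⊤  new=⊤  old=0  +wl: 4
  step 15. node 5  ⊔preds=⊤  new=⊤  old=0  +wl: 
  step 16. node 6  ⊔preds=⊤  new=⊤  stable
  step 17. node 2  ⊔preds=⊤  new=⊤  stable
  step 18. node 3  ⊔preds=⊤  new=⊤  stable
  step 19. node 4  ⊔preds=⊤  new=⊤  stable

Least fixpoint reached:
  node 0: −
  node 1: ⊤
  node 2: ⊤
  node 3: ⊤
  node 4: ⊤
  node 5: ⊤
  node 6: ⊤

yes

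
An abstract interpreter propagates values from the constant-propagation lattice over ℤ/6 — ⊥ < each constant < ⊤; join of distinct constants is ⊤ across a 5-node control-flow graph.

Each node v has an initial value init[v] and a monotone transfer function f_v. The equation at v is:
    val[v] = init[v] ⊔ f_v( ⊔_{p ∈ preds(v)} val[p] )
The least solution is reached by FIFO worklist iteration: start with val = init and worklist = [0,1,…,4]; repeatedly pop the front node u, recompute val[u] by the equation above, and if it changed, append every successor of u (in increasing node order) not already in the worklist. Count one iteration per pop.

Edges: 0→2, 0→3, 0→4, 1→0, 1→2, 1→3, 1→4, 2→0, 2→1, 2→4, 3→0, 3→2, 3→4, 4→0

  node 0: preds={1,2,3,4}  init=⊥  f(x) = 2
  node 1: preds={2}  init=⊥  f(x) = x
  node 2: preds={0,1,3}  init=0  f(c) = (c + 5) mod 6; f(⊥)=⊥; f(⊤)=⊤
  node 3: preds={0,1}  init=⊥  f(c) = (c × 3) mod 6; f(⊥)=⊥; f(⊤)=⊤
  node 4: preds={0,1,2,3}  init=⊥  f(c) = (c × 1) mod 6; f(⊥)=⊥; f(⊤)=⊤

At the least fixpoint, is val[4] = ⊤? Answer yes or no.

Iteration log — 11 steps:
  step 1. node 0  ⊔preds=0  new=2  old=⊥  +wl: 
  step 2. node 1  ⊔preds=0  new=0  old=⊥  +wl: 0
  step 3. node 2  ⊔preds=⊤  new=⊤  old=0  +wl: 1
  step 4. node 3  ⊔preds=⊤  new=⊤  old=⊥  +wl: 2
  step 5. node 4  ⊔preds=⊤  new=⊤  old=⊥  +wl: 
  step 6. node 0  ⊔preds=⊤  new=2  stable
  step 7. node 1  ⊔preds=⊤  new=⊤  old=0  +wl: 0,3,4
  step 8. node 2  ⊔preds=⊤  new=⊤  stable
  step 9. node 0  ⊔preds=⊤  new=2  stable
  step 10. node 3  ⊔preds=⊤  new=⊤  stable
  step 11. node 4  ⊔preds=⊤  new=⊤  stable

Least fixpoint reached:
  node 0: 2
  node 1: ⊤
  node 2: ⊤
  node 3: ⊤
  node 4: ⊤

yes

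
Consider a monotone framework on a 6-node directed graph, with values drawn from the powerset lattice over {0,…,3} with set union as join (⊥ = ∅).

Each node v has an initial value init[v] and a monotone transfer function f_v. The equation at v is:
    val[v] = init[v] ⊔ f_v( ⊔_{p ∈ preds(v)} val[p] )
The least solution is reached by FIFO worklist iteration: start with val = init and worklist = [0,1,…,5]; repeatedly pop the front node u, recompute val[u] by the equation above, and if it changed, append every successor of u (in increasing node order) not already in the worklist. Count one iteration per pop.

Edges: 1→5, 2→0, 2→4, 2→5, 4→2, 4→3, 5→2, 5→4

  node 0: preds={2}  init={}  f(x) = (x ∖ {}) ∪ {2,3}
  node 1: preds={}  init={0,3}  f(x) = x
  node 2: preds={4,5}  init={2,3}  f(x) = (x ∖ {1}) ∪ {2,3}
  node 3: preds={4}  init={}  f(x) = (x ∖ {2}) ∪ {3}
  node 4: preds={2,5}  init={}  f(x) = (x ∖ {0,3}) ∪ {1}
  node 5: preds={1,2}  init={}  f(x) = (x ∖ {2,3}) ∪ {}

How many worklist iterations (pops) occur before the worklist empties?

Trace (11 dequeues):
  [1] u=0 | in {2,3} | out {2,3} | prev {} | push {}
  [2] u=1 | in {} | out {0,3} | ==
  [3] u=2 | in {} | out {2,3} | ==
  [4] u=3 | in {} | out {3} | prev {} | push {}
  [5] u=4 | in {2,3} | out {1,2} | prev {} | push {2,3}
  [6] u=5 | in {0,2,3} | out {0} | prev {} | push {4}
  [7] u=2 | in {0,1,2} | out {0,2,3} | prev {2,3} | push {0,5}
  [8] u=3 | in {1,2} | out {1,3} | prev {3} | push {}
  [9] u=4 | in {0,2,3} | out {1,2} | ==
  [10] u=0 | in {0,2,3} | out {0,2,3} | prev {2,3} | push {}
  [11] u=5 | in {0,2,3} | out {0} | ==

Converged values:
  [0] {0,2,3}
  [1] {0,3}
  [2] {0,2,3}
  [3] {1,3}
  [4] {1,2}
  [5] {0}

11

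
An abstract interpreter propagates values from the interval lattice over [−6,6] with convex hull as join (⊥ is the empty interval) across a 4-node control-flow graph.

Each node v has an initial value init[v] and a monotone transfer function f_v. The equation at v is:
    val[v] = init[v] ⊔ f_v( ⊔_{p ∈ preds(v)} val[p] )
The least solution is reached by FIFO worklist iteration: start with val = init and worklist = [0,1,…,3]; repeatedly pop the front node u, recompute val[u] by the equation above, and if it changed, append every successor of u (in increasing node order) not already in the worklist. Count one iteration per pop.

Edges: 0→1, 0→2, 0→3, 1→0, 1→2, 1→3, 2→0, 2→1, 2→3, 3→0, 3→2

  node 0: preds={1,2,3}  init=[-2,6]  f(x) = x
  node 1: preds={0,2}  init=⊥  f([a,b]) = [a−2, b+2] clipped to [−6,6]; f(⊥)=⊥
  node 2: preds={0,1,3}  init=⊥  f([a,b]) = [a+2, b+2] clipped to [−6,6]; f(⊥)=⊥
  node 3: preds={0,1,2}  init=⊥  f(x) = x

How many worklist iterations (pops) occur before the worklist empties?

12

Trace (12 dequeues):
  [1] u=0 | in ⊥ | out [-2,6] | ==
  [2] u=1 | in [-2,6] | out [-4,6] | prev ⊥ | push {0}
  [3] u=2 | in [-4,6] | out [-2,6] | prev ⊥ | push {1}
  [4] u=3 | in [-4,6] | out [-4,6] | prev ⊥ | push {2}
  [5] u=0 | in [-4,6] | out [-4,6] | prev [-2,6] | push {3}
  [6] u=1 | in [-4,6] | out [-6,6] | prev [-4,6] | push {0}
  [7] u=2 | in [-6,6] | out [-4,6] | prev [-2,6] | push {1}
  [8] u=3 | in [-6,6] | out [-6,6] | prev [-4,6] | push {2}
  [9] u=0 | in [-6,6] | out [-6,6] | prev [-4,6] | push {3}
  [10] u=1 | in [-6,6] | out [-6,6] | ==
  [11] u=2 | in [-6,6] | out [-4,6] | ==
  [12] u=3 | in [-6,6] | out [-6,6] | ==

Converged values:
  [0] [-6,6]
  [1] [-6,6]
  [2] [-4,6]
  [3] [-6,6]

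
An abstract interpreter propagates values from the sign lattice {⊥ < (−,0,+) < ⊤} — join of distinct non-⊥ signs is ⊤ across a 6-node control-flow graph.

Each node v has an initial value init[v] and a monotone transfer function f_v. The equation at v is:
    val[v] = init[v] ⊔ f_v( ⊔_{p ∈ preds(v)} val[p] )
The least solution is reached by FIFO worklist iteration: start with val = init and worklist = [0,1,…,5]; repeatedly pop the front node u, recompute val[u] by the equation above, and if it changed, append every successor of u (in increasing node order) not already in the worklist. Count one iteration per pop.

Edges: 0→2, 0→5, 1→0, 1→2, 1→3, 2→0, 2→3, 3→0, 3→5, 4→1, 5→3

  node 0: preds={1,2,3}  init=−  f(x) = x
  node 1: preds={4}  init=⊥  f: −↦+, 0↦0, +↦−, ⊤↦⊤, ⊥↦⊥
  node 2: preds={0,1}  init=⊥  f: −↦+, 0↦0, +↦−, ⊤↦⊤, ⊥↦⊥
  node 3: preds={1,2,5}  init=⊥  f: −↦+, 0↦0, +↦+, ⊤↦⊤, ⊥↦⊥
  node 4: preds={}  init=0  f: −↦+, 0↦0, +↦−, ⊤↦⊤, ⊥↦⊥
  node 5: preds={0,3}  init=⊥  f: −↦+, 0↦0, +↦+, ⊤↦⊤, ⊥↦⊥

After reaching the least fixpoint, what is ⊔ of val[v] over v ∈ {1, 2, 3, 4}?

Worklist (10 pops):
  #1 pop 0: in=⊥ → − (no change)
  #2 pop 1: in=0 → 0 (was ⊥); enqueue [0]
  #3 pop 2: in=⊤ → ⊤ (was ⊥); enqueue []
  #4 pop 3: in=⊤ → ⊤ (was ⊥); enqueue []
  #5 pop 4: in=⊥ → 0 (no change)
  #6 pop 5: in=⊤ → ⊤ (was ⊥); enqueue [3]
  #7 pop 0: in=⊤ → ⊤ (was −); enqueue [2,5]
  #8 pop 3: in=⊤ → ⊤ (no change)
  #9 pop 2: in=⊤ → ⊤ (no change)
  #10 pop 5: in=⊤ → ⊤ (no change)

Fixpoint:
  val[0] = ⊤
  val[1] = 0
  val[2] = ⊤
  val[3] = ⊤
  val[4] = 0
  val[5] = ⊤

⊤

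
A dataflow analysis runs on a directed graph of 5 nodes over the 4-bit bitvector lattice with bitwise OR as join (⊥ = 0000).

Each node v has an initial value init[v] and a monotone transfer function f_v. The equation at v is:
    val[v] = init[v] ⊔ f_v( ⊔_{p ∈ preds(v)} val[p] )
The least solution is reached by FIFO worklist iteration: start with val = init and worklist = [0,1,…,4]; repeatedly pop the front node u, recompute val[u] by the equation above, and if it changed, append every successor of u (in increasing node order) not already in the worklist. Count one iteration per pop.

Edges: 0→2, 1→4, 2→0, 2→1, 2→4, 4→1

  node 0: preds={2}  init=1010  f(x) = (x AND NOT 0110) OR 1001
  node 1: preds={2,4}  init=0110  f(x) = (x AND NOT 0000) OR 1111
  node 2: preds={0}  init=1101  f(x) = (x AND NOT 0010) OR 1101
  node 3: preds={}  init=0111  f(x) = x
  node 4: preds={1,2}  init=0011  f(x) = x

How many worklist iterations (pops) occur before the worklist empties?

6

Trace (6 dequeues):
  [1] u=0 | in 1101 | out 1011 | prev 1010 | push {}
  [2] u=1 | in 1111 | out 1111 | prev 0110 | push {}
  [3] u=2 | in 1011 | out 1101 | ==
  [4] u=3 | in 0000 | out 0111 | ==
  [5] u=4 | in 1111 | out 1111 | prev 0011 | push {1}
  [6] u=1 | in 1111 | out 1111 | ==

Converged values:
  [0] 1011
  [1] 1111
  [2] 1101
  [3] 0111
  [4] 1111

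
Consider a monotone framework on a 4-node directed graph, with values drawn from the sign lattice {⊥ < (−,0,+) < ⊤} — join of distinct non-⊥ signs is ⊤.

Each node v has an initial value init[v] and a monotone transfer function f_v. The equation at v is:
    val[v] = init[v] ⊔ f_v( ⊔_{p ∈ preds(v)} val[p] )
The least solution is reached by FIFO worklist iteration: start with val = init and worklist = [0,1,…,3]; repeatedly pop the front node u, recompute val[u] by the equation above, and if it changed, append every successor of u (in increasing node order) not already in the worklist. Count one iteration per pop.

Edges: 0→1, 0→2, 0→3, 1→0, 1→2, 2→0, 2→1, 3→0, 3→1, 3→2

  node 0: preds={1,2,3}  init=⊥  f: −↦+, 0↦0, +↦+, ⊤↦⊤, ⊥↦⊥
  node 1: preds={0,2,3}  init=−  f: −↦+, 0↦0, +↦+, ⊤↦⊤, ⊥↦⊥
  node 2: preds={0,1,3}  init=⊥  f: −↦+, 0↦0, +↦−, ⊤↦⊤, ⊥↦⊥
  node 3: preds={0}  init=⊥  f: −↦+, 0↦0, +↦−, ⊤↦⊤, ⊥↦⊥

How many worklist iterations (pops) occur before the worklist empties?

Iteration log — 11 steps:
  step 1. node 0  ⊔preds=−  new=+  old=⊥  +wl: 
  step 2. node 1  ⊔preds=+  new=⊤  old=−  +wl: 0
  step 3. node 2  ⊔preds=⊤  new=⊤  old=⊥  +wl: 1
  step 4. node 3  ⊔preds=+  new=−  old=⊥  +wl: 2
  step 5. node 0  ⊔preds=⊤  new=⊤  old=+  +wl: 3
  step 6. node 1  ⊔preds=⊤  new=⊤  stable
  step 7. node 2  ⊔preds=⊤  new=⊤  stable
  step 8. node 3  ⊔preds=⊤  new=⊤  old=−  +wl: 0,1,2
  step 9. node 0  ⊔preds=⊤  new=⊤  stable
  step 10. node 1  ⊔preds=⊤  new=⊤  stable
  step 11. node 2  ⊔preds=⊤  new=⊤  stable

Least fixpoint reached:
  node 0: ⊤
  node 1: ⊤
  node 2: ⊤
  node 3: ⊤

11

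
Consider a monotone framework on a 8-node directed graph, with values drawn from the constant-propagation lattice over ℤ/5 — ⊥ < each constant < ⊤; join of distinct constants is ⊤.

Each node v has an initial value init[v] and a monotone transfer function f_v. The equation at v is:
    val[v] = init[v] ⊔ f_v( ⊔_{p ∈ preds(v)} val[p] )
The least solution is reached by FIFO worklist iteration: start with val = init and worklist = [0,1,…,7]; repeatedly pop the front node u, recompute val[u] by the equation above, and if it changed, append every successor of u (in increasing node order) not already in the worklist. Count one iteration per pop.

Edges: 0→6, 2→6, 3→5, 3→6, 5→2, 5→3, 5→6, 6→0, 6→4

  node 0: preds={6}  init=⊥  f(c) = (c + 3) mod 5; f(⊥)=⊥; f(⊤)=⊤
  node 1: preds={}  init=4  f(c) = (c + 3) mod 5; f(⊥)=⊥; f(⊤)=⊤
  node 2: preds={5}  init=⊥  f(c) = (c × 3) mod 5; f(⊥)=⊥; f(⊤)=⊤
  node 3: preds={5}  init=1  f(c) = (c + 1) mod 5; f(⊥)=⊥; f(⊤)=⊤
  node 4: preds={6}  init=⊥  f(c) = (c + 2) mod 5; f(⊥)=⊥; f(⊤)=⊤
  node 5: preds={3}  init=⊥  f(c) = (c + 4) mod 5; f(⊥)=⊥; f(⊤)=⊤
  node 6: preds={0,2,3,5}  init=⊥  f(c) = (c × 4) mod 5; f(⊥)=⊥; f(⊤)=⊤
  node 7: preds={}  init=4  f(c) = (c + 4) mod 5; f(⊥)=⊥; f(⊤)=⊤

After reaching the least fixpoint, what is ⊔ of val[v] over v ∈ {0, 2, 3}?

Iteration log — 13 steps:
  step 1. node 0  ⊔preds=⊥  new=⊥  stable
  step 2. node 1  ⊔preds=⊥  new=4  stable
  step 3. node 2  ⊔preds=⊥  new=⊥  stable
  step 4. node 3  ⊔preds=⊥  new=1  stable
  step 5. node 4  ⊔preds=⊥  new=⊥  stable
  step 6. node 5  ⊔preds=1  new=0  old=⊥  +wl: 2,3
  step 7. node 6  ⊔preds=⊤  new=⊤  old=⊥  +wl: 0,4
  step 8. node 7  ⊔preds=⊥  new=4  stable
  step 9. node 2  ⊔preds=0  new=0  old=⊥  +wl: 6
  step 10. node 3  ⊔preds=0  new=1  stable
  step 11. node 0  ⊔preds=⊤  new=⊤  old=⊥  +wl: 
  step 12. node 4  ⊔preds=⊤  new=⊤  old=⊥  +wl: 
  step 13. node 6  ⊔preds=⊤  new=⊤  stable

Least fixpoint reached:
  node 0: ⊤
  node 1: 4
  node 2: 0
  node 3: 1
  node 4: ⊤
  node 5: 0
  node 6: ⊤
  node 7: 4

⊤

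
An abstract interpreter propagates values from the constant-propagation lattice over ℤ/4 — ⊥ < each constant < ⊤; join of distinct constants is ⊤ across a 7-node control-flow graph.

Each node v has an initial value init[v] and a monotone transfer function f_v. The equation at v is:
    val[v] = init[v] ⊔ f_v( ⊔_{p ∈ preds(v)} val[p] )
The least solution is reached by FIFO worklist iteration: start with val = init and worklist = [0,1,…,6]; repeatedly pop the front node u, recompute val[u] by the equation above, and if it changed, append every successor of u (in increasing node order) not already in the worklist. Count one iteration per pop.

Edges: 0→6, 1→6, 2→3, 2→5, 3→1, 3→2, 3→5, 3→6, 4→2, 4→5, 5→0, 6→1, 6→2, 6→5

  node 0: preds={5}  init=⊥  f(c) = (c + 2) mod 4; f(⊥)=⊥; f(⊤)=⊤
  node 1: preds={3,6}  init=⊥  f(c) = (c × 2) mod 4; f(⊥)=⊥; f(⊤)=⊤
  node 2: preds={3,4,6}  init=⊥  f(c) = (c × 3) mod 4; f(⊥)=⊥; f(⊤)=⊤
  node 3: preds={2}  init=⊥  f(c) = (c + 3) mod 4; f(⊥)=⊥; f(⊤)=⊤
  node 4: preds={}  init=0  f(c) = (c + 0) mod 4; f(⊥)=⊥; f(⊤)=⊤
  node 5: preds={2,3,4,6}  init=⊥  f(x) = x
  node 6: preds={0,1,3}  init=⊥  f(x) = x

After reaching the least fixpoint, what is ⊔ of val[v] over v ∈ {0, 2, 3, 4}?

Worklist (17 pops):
  #1 pop 0: in=⊥ → ⊥ (no change)
  #2 pop 1: in=⊥ → ⊥ (no change)
  #3 pop 2: in=0 → 0 (was ⊥); enqueue []
  #4 pop 3: in=0 → 3 (was ⊥); enqueue [1,2]
  #5 pop 4: in=⊥ → 0 (no change)
  #6 pop 5: in=⊤ → ⊤ (was ⊥); enqueue [0]
  #7 pop 6: in=3 → 3 (was ⊥); enqueue [5]
  #8 pop 1: in=3 → 2 (was ⊥); enqueue [6]
  #9 pop 2: in=⊤ → ⊤ (was 0); enqueue [3]
  #10 pop 0: in=⊤ → ⊤ (was ⊥); enqueue []
  #11 pop 5: in=⊤ → ⊤ (no change)
  #12 pop 6: in=⊤ → ⊤ (was 3); enqueue [1,2,5]
  #13 pop 3: in=⊤ → ⊤ (was 3); enqueue [6]
  #14 pop 1: in=⊤ → ⊤ (was 2); enqueue []
  #15 pop 2: in=⊤ → ⊤ (no change)
  #16 pop 5: in=⊤ → ⊤ (no change)
  #17 pop 6: in=⊤ → ⊤ (no change)

Fixpoint:
  val[0] = ⊤
  val[1] = ⊤
  val[2] = ⊤
  val[3] = ⊤
  val[4] = 0
  val[5] = ⊤
  val[6] = ⊤

⊤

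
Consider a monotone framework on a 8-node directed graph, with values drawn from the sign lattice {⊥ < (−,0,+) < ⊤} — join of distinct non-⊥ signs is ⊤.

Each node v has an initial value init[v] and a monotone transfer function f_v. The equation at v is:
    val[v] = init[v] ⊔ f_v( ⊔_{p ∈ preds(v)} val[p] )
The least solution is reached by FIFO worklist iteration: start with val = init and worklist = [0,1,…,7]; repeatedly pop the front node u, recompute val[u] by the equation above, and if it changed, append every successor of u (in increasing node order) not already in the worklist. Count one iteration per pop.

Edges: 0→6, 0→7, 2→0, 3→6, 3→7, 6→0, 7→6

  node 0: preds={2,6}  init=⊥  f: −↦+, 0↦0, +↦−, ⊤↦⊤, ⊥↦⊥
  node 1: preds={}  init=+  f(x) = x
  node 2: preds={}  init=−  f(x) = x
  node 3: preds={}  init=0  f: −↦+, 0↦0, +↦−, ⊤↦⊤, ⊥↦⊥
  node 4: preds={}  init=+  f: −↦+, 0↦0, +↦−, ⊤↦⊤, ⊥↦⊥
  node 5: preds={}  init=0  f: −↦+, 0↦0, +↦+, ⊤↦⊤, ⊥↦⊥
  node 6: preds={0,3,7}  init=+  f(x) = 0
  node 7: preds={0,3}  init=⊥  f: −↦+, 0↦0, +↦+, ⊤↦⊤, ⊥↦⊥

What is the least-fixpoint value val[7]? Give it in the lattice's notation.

⊤

Trace (10 dequeues):
  [1] u=0 | in ⊤ | out ⊤ | prev ⊥ | push {}
  [2] u=1 | in ⊥ | out + | ==
  [3] u=2 | in ⊥ | out − | ==
  [4] u=3 | in ⊥ | out 0 | ==
  [5] u=4 | in ⊥ | out + | ==
  [6] u=5 | in ⊥ | out 0 | ==
  [7] u=6 | in ⊤ | out ⊤ | prev + | push {0}
  [8] u=7 | in ⊤ | out ⊤ | prev ⊥ | push {6}
  [9] u=0 | in ⊤ | out ⊤ | ==
  [10] u=6 | in ⊤ | out ⊤ | ==

Converged values:
  [0] ⊤
  [1] +
  [2] −
  [3] 0
  [4] +
  [5] 0
  [6] ⊤
  [7] ⊤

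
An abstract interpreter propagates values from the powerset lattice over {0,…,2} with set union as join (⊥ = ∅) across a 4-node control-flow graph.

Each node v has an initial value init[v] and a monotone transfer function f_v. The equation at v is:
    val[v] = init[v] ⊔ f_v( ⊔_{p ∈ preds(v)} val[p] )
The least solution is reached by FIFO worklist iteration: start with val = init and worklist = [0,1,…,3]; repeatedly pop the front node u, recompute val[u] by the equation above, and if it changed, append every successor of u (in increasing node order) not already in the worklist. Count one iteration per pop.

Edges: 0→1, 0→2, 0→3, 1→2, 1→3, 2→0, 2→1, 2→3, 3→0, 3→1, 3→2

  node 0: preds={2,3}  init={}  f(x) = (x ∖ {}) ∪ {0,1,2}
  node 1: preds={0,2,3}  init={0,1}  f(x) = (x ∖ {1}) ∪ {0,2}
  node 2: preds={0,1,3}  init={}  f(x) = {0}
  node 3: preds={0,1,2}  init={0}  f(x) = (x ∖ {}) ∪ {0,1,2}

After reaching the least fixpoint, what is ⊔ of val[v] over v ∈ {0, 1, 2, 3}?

{0,1,2}

Worklist (7 pops):
  #1 pop 0: in={0} → {0,1,2} (was {}); enqueue []
  #2 pop 1: in={0,1,2} → {0,1,2} (was {0,1}); enqueue []
  #3 pop 2: in={0,1,2} → {0} (was {}); enqueue [0,1]
  #4 pop 3: in={0,1,2} → {0,1,2} (was {0}); enqueue [2]
  #5 pop 0: in={0,1,2} → {0,1,2} (no change)
  #6 pop 1: in={0,1,2} → {0,1,2} (no change)
  #7 pop 2: in={0,1,2} → {0} (no change)

Fixpoint:
  val[0] = {0,1,2}
  val[1] = {0,1,2}
  val[2] = {0}
  val[3] = {0,1,2}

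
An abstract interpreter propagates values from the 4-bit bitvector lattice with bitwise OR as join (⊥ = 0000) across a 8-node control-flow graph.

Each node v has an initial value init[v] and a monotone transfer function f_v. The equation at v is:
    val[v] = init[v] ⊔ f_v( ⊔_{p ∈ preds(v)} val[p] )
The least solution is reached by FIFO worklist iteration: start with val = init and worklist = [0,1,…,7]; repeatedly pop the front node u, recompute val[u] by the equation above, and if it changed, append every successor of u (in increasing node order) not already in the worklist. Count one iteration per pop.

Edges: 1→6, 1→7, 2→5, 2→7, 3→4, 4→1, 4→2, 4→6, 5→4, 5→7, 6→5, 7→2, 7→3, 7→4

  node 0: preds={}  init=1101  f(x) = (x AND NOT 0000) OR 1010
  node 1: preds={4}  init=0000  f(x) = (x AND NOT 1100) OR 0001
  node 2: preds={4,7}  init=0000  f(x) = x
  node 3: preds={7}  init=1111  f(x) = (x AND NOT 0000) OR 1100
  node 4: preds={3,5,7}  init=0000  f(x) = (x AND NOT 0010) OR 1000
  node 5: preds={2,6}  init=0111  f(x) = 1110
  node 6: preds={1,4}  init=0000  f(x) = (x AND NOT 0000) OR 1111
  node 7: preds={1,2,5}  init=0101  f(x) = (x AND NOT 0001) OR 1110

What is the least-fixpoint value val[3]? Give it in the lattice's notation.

1111

Trace (14 dequeues):
  [1] u=0 | in 0000 | out 1111 | prev 1101 | push {}
  [2] u=1 | in 0000 | out 0001 | prev 0000 | push {}
  [3] u=2 | in 0101 | out 0101 | prev 0000 | push {}
  [4] u=3 | in 0101 | out 1111 | ==
  [5] u=4 | in 1111 | out 1101 | prev 0000 | push {1,2}
  [6] u=5 | in 0101 | out 1111 | prev 0111 | push {4}
  [7] u=6 | in 1101 | out 1111 | prev 0000 | push {5}
  [8] u=7 | in 1111 | out 1111 | prev 0101 | push {3}
  [9] u=1 | in 1101 | out 0001 | ==
  [10] u=2 | in 1111 | out 1111 | prev 0101 | push {7}
  [11] u=4 | in 1111 | out 1101 | ==
  [12] u=5 | in 1111 | out 1111 | ==
  [13] u=3 | in 1111 | out 1111 | ==
  [14] u=7 | in 1111 | out 1111 | ==

Converged values:
  [0] 1111
  [1] 0001
  [2] 1111
  [3] 1111
  [4] 1101
  [5] 1111
  [6] 1111
  [7] 1111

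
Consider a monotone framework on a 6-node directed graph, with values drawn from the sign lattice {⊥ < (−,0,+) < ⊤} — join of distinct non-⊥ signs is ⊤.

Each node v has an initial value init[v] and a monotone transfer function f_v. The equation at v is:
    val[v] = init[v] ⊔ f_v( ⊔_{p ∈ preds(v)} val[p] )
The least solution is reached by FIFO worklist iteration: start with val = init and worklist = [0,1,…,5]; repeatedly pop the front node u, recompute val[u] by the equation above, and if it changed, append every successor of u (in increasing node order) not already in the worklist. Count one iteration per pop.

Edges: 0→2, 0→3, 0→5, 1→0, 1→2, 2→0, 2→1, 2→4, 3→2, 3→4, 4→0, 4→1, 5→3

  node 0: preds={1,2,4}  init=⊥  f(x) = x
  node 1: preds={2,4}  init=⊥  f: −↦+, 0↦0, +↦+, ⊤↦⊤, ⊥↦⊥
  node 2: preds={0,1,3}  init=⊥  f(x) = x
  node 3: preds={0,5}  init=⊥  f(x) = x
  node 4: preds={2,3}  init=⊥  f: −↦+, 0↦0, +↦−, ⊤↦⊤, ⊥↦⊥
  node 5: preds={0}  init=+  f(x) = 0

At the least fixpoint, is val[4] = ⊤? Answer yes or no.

Trace (16 dequeues):
  [1] u=0 | in ⊥ | out ⊥ | ==
  [2] u=1 | in ⊥ | out ⊥ | ==
  [3] u=2 | in ⊥ | out ⊥ | ==
  [4] u=3 | in + | out + | prev ⊥ | push {2}
  [5] u=4 | in + | out − | prev ⊥ | push {0,1}
  [6] u=5 | in ⊥ | out ⊤ | prev + | push {3}
  [7] u=2 | in + | out + | prev ⊥ | push {4}
  [8] u=0 | in ⊤ | out ⊤ | prev ⊥ | push {2,5}
  [9] u=1 | in ⊤ | out ⊤ | prev ⊥ | push {0}
  [10] u=3 | in ⊤ | out ⊤ | prev + | push {}
  [11] u=4 | in ⊤ | out ⊤ | prev − | push {1}
  [12] u=2 | in ⊤ | out ⊤ | prev + | push {4}
  [13] u=5 | in ⊤ | out ⊤ | ==
  [14] u=0 | in ⊤ | out ⊤ | ==
  [15] u=1 | in ⊤ | out ⊤ | ==
  [16] u=4 | in ⊤ | out ⊤ | ==

Converged values:
  [0] ⊤
  [1] ⊤
  [2] ⊤
  [3] ⊤
  [4] ⊤
  [5] ⊤

yes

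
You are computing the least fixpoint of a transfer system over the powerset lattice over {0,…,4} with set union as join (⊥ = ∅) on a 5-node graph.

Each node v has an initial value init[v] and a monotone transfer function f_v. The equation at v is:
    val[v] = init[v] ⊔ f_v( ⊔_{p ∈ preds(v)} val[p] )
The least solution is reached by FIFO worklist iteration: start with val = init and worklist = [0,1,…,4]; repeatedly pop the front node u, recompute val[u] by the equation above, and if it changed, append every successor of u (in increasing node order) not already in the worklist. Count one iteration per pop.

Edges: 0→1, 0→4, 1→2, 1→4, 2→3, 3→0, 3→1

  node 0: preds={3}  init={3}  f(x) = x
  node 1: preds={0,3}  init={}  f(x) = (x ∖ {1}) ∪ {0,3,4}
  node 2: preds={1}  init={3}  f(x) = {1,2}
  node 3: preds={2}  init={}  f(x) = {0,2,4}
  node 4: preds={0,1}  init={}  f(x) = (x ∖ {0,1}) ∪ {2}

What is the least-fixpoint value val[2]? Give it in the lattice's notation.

Trace (9 dequeues):
  [1] u=0 | in {} | out {3} | ==
  [2] u=1 | in {3} | out {0,3,4} | prev {} | push {}
  [3] u=2 | in {0,3,4} | out {1,2,3} | prev {3} | push {}
  [4] u=3 | in {1,2,3} | out {0,2,4} | prev {} | push {0,1}
  [5] u=4 | in {0,3,4} | out {2,3,4} | prev {} | push {}
  [6] u=0 | in {0,2,4} | out {0,2,3,4} | prev {3} | push {4}
  [7] u=1 | in {0,2,3,4} | out {0,2,3,4} | prev {0,3,4} | push {2}
  [8] u=4 | in {0,2,3,4} | out {2,3,4} | ==
  [9] u=2 | in {0,2,3,4} | out {1,2,3} | ==

Converged values:
  [0] {0,2,3,4}
  [1] {0,2,3,4}
  [2] {1,2,3}
  [3] {0,2,4}
  [4] {2,3,4}

{1,2,3}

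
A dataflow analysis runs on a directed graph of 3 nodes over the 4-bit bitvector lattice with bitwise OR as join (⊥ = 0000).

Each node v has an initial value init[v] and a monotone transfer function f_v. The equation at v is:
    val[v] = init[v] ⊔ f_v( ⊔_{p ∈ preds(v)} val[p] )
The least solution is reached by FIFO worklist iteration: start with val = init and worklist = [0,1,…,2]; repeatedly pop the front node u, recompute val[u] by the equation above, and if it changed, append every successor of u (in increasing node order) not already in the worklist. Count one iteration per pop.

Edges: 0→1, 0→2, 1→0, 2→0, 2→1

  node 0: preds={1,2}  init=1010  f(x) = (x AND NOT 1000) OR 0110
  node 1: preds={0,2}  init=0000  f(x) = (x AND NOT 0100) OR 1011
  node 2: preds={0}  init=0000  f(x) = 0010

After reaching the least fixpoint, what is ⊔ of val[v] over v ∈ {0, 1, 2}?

1111

Worklist (6 pops):
  #1 pop 0: in=0000 → 1110 (was 1010); enqueue []
  #2 pop 1: in=1110 → 1011 (was 0000); enqueue [0]
  #3 pop 2: in=1110 → 0010 (was 0000); enqueue [1]
  #4 pop 0: in=1011 → 1111 (was 1110); enqueue [2]
  #5 pop 1: in=1111 → 1011 (no change)
  #6 pop 2: in=1111 → 0010 (no change)

Fixpoint:
  val[0] = 1111
  val[1] = 1011
  val[2] = 0010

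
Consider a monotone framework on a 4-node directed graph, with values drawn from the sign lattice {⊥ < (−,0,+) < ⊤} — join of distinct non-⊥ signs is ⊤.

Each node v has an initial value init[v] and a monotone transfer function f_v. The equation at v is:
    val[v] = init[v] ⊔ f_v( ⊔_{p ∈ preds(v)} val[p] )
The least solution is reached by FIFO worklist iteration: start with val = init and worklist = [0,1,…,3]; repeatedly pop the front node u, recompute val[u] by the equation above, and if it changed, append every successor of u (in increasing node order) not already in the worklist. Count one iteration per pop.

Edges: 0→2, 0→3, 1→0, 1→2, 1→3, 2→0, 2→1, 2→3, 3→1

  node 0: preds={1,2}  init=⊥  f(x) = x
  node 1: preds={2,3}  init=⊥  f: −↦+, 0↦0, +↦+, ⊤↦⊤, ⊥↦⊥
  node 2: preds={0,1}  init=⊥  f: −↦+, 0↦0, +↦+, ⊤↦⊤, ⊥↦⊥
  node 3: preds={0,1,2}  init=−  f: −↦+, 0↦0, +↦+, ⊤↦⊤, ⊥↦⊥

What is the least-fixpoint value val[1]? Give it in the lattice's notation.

Worklist (12 pops):
  #1 pop 0: in=⊥ → ⊥ (no change)
  #2 pop 1: in=− → + (was ⊥); enqueue [0]
  #3 pop 2: in=+ → + (was ⊥); enqueue [1]
  #4 pop 3: in=+ → ⊤ (was −); enqueue []
  #5 pop 0: in=+ → + (was ⊥); enqueue [2,3]
  #6 pop 1: in=⊤ → ⊤ (was +); enqueue [0]
  #7 pop 2: in=⊤ → ⊤ (was +); enqueue [1]
  #8 pop 3: in=⊤ → ⊤ (no change)
  #9 pop 0: in=⊤ → ⊤ (was +); enqueue [2,3]
  #10 pop 1: in=⊤ → ⊤ (no change)
  #11 pop 2: in=⊤ → ⊤ (no change)
  #12 pop 3: in=⊤ → ⊤ (no change)

Fixpoint:
  val[0] = ⊤
  val[1] = ⊤
  val[2] = ⊤
  val[3] = ⊤

⊤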